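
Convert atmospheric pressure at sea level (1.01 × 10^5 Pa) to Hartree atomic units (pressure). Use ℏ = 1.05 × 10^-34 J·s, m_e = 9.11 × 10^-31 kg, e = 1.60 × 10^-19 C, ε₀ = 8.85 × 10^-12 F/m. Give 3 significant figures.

atomic unit of pressure: P_au = E_h/a₀³ = m_e⁴e¹⁰/((4πε₀)⁵ℏ⁸) = 3.01 × 10^13 Pa.
1.01 × 10^5 / 3.01 × 10^13 = 3.35 × 10^-9

3.35 × 10^-9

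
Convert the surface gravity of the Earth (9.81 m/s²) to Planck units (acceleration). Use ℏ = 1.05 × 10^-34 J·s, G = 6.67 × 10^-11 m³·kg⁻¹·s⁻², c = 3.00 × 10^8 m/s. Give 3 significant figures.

1.76 × 10^-51

Planck acceleration: a_P = √(c⁷/(ℏG)) = 5.59 × 10^51 m/s².
9.81 / 5.59 × 10^51 = 1.76 × 10^-51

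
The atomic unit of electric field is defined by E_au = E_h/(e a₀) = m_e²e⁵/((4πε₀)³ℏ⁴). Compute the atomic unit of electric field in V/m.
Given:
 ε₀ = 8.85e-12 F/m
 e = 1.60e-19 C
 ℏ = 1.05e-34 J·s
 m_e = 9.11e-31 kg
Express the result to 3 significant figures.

E_au = E_h/(e a₀) = m_e²e⁵/((4πε₀)³ℏ⁴)
E_h = 4.38e-18 J
a₀ = 5.26e-11 m
E_h/(e·a₀) = 5.20e11 V/m

5.20e11 V/m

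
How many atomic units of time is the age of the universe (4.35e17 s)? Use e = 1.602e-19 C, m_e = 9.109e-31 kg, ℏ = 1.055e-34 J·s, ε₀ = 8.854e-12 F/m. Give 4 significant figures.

1.795e34

atomic unit of time: τ_au = (4πε₀)²ℏ³/(m_e e⁴) = 2.423e-17 s.
4.35e17 / 2.423e-17 = 1.795e34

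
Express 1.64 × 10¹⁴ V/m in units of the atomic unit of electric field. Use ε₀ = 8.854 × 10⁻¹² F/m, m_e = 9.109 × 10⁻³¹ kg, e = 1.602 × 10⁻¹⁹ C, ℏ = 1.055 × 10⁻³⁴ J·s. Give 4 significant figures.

atomic unit of electric field: E_au = E_h/(e a₀) = m_e²e⁵/((4πε₀)³ℏ⁴) = 5.131 × 10¹¹ V/m.
1.64 × 10¹⁴ / 5.131 × 10¹¹ = 319.6

319.6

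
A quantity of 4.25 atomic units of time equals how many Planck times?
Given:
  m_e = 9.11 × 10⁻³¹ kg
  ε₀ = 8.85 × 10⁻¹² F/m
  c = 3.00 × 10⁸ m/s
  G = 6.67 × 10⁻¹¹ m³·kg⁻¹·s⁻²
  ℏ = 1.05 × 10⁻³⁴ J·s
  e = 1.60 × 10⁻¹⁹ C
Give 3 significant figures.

atomic unit of time: τ_au = (4πε₀)²ℏ³/(m_e e⁴) = 2.40 × 10⁻¹⁷ s
Planck time: t_P = √(ℏG/c⁵) = 5.37 × 10⁻⁴⁴ s
4.25 × 2.40 × 10⁻¹⁷ / 5.37 × 10⁻⁴⁴ = 1.90 × 10²⁷

1.90 × 10²⁷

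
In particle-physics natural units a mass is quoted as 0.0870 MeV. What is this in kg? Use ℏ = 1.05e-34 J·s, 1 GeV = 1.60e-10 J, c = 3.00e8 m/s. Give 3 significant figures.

1.55e-31 kg

Mass is [E]/c²; divide by c².
1 GeV → 1/c² × (1 GeV in J) = 1.78e-27 kg.
Convert the energy scale: 0.0870 MeV = 8.70e-5 GeV.
Result: 8.70e-5 × 1.78e-27 = 1.55e-31 kg.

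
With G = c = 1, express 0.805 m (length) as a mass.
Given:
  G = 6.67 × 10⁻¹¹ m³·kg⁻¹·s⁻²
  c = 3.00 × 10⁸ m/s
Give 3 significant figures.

Length → mass via c²/G.
0.805 m × (c²/G) = 1.09 × 10²⁷ kg

1.09 × 10²⁷ kg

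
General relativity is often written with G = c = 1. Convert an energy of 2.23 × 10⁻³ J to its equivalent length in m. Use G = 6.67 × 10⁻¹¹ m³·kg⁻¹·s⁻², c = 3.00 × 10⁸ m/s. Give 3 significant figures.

Energy → length via G/c⁴.
2.23 × 10⁻³ J × (G/c⁴) = 1.84 × 10⁻⁴⁷ m

1.84 × 10⁻⁴⁷ m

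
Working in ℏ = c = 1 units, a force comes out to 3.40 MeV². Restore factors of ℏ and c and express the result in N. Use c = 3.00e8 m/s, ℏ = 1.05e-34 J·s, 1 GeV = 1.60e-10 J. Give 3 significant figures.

Force is [E]/[L] = [E]²/(ℏc); restore (ℏc)⁻¹.
1 GeV² → 1/(ℏc) × (1 GeV in J)² = 8.13e5 N.
Convert the energy scale: 3.40 MeV² = 3.40e-6 GeV².
Result: 3.40e-6 × 8.13e5 = 2.76 N.

2.76 N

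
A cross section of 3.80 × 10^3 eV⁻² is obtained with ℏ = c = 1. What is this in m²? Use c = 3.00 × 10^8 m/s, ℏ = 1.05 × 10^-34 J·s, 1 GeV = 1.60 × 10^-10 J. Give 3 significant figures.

Area is [L]² = [E]⁻²·(ℏc)²; restore (ℏc)².
1 GeV⁻² → (ℏc)² × (1 GeV in J)⁻² = 3.88 × 10^-32 m².
Convert the energy scale: 3.80 × 10^3 eV⁻² = 3.80 × 10^21 GeV⁻².
Result: 3.80 × 10^21 × 3.88 × 10^-32 = 1.47 × 10^-10 m².

1.47 × 10^-10 m²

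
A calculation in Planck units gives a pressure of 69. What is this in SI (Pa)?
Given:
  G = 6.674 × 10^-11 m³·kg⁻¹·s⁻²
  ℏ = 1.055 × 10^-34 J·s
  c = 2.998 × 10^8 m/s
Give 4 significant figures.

One Planck pressure: p_P = c⁷/(ℏG²) = 4.632 × 10^113 Pa.
69 × 4.632 × 10^113 Pa = 3.196 × 10^115 Pa

3.196 × 10^115 Pa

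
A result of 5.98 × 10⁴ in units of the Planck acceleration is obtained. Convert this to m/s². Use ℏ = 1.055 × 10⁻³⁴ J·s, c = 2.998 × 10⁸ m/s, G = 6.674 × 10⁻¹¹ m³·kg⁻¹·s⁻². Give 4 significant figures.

3.325 × 10⁵⁶ m/s²

One Planck acceleration: a_P = √(c⁷/(ℏG)) = 5.560 × 10⁵¹ m/s².
5.98 × 10⁴ × 5.560 × 10⁵¹ m/s² = 3.325 × 10⁵⁶ m/s²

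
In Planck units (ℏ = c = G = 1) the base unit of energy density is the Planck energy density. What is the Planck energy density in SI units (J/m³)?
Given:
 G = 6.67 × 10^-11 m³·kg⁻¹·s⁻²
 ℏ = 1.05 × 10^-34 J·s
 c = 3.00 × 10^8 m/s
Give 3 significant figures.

u_P = c⁷/(ℏG²)
  = 2.19 × 10^59 / 4.67 × 10^-55
  = 4.68 × 10^113 J/m³

4.68 × 10^113 J/m³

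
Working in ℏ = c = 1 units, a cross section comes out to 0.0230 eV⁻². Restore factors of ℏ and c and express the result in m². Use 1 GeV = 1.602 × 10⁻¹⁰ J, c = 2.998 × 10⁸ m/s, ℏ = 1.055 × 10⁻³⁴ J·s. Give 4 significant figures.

8.965 × 10⁻¹⁶ m²

Area is [L]² = [E]⁻²·(ℏc)²; restore (ℏc)².
1 GeV⁻² → (ℏc)² × (1 GeV in J)⁻² = 3.898 × 10⁻³² m².
Convert the energy scale: 0.0230 eV⁻² = 2.30 × 10¹⁶ GeV⁻².
Result: 2.30 × 10¹⁶ × 3.898 × 10⁻³² = 8.965 × 10⁻¹⁶ m².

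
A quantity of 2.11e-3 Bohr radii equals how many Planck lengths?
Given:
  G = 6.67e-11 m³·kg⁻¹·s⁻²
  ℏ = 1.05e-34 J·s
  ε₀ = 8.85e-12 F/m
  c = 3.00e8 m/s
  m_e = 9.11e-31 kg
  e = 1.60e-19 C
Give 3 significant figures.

6.89e21

Bohr radius: a₀ = 4πε₀ℏ²/(m_e e²) = 5.26e-11 m
Planck length: ℓ_P = √(ℏG/c³) = 1.61e-35 m
2.11e-3 × 5.26e-11 / 1.61e-35 = 6.89e21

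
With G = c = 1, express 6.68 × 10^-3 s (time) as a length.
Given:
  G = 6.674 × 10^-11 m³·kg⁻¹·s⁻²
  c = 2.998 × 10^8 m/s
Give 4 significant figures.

Time → length via c.
6.68 × 10^-3 s × (c) = 2.003 × 10^6 m

2.003 × 10^6 m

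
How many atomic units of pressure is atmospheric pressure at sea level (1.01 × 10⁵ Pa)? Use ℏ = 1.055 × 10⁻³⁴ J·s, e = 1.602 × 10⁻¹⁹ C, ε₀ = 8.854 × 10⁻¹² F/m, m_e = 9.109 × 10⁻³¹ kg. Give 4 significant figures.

3.448 × 10⁻⁹

atomic unit of pressure: P_au = E_h/a₀³ = m_e⁴e¹⁰/((4πε₀)⁵ℏ⁸) = 2.929 × 10¹³ Pa.
1.01 × 10⁵ / 2.929 × 10¹³ = 3.448 × 10⁻⁹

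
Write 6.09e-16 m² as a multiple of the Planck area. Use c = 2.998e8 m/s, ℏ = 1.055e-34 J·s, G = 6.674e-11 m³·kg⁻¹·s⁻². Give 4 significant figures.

2.331e54

Planck area: A_P = ℏG/c³ = 2.613e-70 m².
6.09e-16 / 2.613e-70 = 2.331e54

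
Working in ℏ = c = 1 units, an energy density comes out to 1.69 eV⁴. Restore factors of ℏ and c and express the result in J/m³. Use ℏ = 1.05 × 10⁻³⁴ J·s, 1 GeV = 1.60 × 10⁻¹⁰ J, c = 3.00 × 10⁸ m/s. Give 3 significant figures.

[E]/[L]³ = [E]⁴/(ℏc)³; restore (ℏc)⁻³.
1 GeV⁴ → 1/(ℏc)³ × (1 GeV in J)⁴ = 2.10 × 10³⁷ J/m³.
Convert the energy scale: 1.69 eV⁴ = 1.69 × 10⁻³⁶ GeV⁴.
Result: 1.69 × 10⁻³⁶ × 2.10 × 10³⁷ = 35.4 J/m³.

35.4 J/m³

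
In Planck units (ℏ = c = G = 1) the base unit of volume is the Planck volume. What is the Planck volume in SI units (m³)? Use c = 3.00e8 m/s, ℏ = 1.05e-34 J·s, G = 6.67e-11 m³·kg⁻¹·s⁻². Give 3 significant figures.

4.18e-105 m³

V_P = (ℏG/c³)^(3/2)
  = √(1.75e-209)
  = 4.18e-105 m³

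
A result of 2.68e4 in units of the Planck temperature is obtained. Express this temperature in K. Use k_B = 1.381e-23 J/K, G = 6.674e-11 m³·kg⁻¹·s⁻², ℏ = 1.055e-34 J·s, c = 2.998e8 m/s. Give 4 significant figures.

One Planck temperature: T_P = √(ℏc⁵/G) / k_B = 1.417e32 K.
2.68e4 × 1.417e32 K = 3.797e36 K

3.797e36 K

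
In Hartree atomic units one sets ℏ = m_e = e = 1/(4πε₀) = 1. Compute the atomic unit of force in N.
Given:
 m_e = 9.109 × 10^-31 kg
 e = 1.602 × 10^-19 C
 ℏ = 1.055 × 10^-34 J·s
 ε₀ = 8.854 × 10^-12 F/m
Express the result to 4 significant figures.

F_au = E_h/a₀ = m_e²e⁶/((4πε₀)³ℏ⁴)
E_h = 4.354 × 10^-18 J
a₀ = 5.297 × 10^-11 m
E_h/a₀ = 8.220 × 10^-8 N

8.220 × 10^-8 N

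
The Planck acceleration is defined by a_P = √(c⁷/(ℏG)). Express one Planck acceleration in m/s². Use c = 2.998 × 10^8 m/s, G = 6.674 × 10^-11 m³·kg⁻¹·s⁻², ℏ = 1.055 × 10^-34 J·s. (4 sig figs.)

5.560 × 10^51 m/s²

a_P = √(c⁷/(ℏG))
  = √(3.092 × 10^103)
  = 5.560 × 10^51 m/s²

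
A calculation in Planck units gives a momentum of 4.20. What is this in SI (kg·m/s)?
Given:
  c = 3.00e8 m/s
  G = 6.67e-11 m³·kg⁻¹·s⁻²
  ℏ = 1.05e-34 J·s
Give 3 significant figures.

27.4 kg·m/s

One Planck momentum: p_P = √(ℏc³/G) = 6.52 kg·m/s.
4.20 × 6.52 kg·m/s = 27.4 kg·m/s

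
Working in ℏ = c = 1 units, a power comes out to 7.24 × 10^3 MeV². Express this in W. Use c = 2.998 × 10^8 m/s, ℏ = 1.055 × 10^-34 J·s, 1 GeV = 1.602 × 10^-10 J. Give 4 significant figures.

Power is [E]/[T] = [E]²/ℏ.
1 GeV² → 1/ℏ × (1 GeV in J)² = 2.433 × 10^14 W.
Convert the energy scale: 7.24 × 10^3 MeV² = 7.24 × 10^-3 GeV².
Result: 7.24 × 10^-3 × 2.433 × 10^14 = 1.761 × 10^12 W.

1.761 × 10^12 W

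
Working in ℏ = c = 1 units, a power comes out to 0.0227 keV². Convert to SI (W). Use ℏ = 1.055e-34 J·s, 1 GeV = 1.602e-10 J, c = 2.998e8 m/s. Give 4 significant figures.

Power is [E]/[T] = [E]²/ℏ.
1 GeV² → 1/ℏ × (1 GeV in J)² = 2.433e14 W.
Convert the energy scale: 0.0227 keV² = 2.27e-14 GeV².
Result: 2.27e-14 × 2.433e14 = 5.522 W.

5.522 W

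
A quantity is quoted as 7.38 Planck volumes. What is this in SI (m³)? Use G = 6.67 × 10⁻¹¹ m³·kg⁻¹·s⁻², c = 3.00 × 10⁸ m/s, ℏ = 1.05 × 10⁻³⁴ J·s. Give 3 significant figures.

One Planck volume: V_P = (ℏG/c³)^(3/2) = 4.18 × 10⁻¹⁰⁵ m³.
7.38 × 4.18 × 10⁻¹⁰⁵ m³ = 3.08 × 10⁻¹⁰⁴ m³

3.08 × 10⁻¹⁰⁴ m³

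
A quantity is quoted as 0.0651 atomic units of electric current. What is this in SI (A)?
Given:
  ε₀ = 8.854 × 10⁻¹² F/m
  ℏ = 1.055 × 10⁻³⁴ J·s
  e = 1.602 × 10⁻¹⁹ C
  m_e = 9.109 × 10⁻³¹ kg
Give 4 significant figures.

One atomic unit of electric current: I_au = e E_h/ℏ = m_e e⁵/((4πε₀)²ℏ³) = 6.612 × 10⁻³ A.
0.0651 × 6.612 × 10⁻³ A = 4.304 × 10⁻⁴ A

4.304 × 10⁻⁴ A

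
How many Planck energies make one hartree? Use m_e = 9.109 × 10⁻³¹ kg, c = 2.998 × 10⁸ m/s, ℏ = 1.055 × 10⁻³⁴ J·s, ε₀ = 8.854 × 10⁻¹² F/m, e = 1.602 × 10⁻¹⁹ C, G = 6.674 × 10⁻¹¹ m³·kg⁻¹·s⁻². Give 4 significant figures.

2.225 × 10⁻²⁷

hartree: E_h = m_e e⁴/(4πε₀ℏ)² = 4.354 × 10⁻¹⁸ J
Planck energy: E_P = √(ℏc⁵/G) = 1.957 × 10⁹ J
ratio = 4.354 × 10⁻¹⁸ / 1.957 × 10⁹ = 2.225 × 10⁻²⁷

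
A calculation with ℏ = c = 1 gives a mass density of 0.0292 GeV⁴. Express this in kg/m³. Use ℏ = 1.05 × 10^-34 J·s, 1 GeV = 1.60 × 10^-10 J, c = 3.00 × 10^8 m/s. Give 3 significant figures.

6.80 × 10^18 kg/m³

Mass density is [E]/(c²[L]³) = [E]⁴/(ℏ³c⁵).
1 GeV⁴ → 1/(ℏ³c⁵) × (1 GeV in J)⁴ = 2.33 × 10^20 kg/m³.
Result: 0.0292 × 2.33 × 10^20 = 6.80 × 10^18 kg/m³.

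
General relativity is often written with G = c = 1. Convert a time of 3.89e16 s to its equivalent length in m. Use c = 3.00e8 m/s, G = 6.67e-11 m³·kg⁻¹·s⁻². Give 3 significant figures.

1.17e25 m

Time → length via c.
3.89e16 s × (c) = 1.17e25 m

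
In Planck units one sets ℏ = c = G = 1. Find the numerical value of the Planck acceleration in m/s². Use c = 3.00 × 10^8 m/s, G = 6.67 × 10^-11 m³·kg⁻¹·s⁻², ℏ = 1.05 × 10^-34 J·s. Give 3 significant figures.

a_P = √(c⁷/(ℏG))
  = √(3.12 × 10^103)
  = 5.59 × 10^51 m/s²

5.59 × 10^51 m/s²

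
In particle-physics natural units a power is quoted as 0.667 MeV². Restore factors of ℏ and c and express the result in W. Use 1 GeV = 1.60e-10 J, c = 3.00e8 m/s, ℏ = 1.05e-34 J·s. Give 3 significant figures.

1.63e8 W

Power is [E]/[T] = [E]²/ℏ.
1 GeV² → 1/ℏ × (1 GeV in J)² = 2.44e14 W.
Convert the energy scale: 0.667 MeV² = 6.67e-7 GeV².
Result: 6.67e-7 × 2.44e14 = 1.63e8 W.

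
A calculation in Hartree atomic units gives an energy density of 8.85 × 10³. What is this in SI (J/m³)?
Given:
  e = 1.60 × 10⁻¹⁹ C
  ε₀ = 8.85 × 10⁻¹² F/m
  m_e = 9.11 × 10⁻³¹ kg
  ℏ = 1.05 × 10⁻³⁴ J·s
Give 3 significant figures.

2.67 × 10¹⁷ J/m³

One atomic unit of energy density: u_au = E_h/a₀³ = m_e⁴e¹⁰/((4πε₀)⁵ℏ⁸) = 3.01 × 10¹³ J/m³.
8.85 × 10³ × 3.01 × 10¹³ J/m³ = 2.67 × 10¹⁷ J/m³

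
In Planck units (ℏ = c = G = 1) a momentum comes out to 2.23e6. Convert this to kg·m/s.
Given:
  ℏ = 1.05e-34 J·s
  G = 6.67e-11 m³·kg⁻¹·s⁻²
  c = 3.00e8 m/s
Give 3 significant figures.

One Planck momentum: p_P = √(ℏc³/G) = 6.52 kg·m/s.
2.23e6 × 6.52 kg·m/s = 1.45e7 kg·m/s

1.45e7 kg·m/s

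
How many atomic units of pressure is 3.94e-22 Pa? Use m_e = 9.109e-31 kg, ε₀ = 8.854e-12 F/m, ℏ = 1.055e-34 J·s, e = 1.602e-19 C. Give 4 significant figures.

atomic unit of pressure: P_au = E_h/a₀³ = m_e⁴e¹⁰/((4πε₀)⁵ℏ⁸) = 2.929e13 Pa.
3.94e-22 / 2.929e13 = 1.345e-35

1.345e-35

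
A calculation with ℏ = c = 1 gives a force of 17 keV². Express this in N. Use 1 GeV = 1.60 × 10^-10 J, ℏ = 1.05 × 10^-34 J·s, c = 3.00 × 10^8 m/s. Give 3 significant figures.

Force is [E]/[L] = [E]²/(ℏc); restore (ℏc)⁻¹.
1 GeV² → 1/(ℏc) × (1 GeV in J)² = 8.13 × 10^5 N.
Convert the energy scale: 17 keV² = 1.70 × 10^-11 GeV².
Result: 1.70 × 10^-11 × 8.13 × 10^5 = 1.38 × 10^-5 N.

1.38 × 10^-5 N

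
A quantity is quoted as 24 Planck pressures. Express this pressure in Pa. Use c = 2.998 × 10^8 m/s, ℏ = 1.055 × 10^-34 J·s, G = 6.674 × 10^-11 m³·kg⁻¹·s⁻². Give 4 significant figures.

1.112 × 10^115 Pa

One Planck pressure: p_P = c⁷/(ℏG²) = 4.632 × 10^113 Pa.
24 × 4.632 × 10^113 Pa = 1.112 × 10^115 Pa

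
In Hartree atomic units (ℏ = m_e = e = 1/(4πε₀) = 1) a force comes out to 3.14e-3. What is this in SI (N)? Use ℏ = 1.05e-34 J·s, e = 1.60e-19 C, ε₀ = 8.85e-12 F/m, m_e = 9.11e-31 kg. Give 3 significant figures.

One atomic unit of force: F_au = E_h/a₀ = m_e²e⁶/((4πε₀)³ℏ⁴) = 8.33e-8 N.
3.14e-3 × 8.33e-8 N = 2.61e-10 N

2.61e-10 N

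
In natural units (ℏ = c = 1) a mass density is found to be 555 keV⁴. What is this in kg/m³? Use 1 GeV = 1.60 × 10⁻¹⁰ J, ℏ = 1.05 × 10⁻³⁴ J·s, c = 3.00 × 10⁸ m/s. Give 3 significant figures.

0.129 kg/m³

Mass density is [E]/(c²[L]³) = [E]⁴/(ℏ³c⁵).
1 GeV⁴ → 1/(ℏ³c⁵) × (1 GeV in J)⁴ = 2.33 × 10²⁰ kg/m³.
Convert the energy scale: 555 keV⁴ = 5.55 × 10⁻²² GeV⁴.
Result: 5.55 × 10⁻²² × 2.33 × 10²⁰ = 0.129 kg/m³.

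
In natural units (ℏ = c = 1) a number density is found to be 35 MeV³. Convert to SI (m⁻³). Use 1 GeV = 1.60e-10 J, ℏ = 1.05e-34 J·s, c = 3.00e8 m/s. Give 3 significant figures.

Number density is [L]⁻³ = [E]³/(ℏc)³.
1 GeV³ → 1/(ℏc)³ × (1 GeV in J)³ = 1.31e47 m⁻³.
Convert the energy scale: 35 MeV³ = 3.50e-8 GeV³.
Result: 3.50e-8 × 1.31e47 = 4.59e39 m⁻³.

4.59e39 m⁻³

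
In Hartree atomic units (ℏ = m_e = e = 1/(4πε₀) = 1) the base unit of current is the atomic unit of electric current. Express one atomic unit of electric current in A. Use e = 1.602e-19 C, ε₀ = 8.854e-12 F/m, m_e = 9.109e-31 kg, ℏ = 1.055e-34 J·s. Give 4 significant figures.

I_au = e E_h/ℏ = m_e e⁵/((4πε₀)²ℏ³)
E_h = 4.354e-18 J
e·E_h/ℏ = 6.612e-3 A

6.612e-3 A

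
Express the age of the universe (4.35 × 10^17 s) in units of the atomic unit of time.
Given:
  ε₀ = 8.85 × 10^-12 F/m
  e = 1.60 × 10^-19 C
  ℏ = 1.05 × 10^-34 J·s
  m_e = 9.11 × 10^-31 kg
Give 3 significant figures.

atomic unit of time: τ_au = (4πε₀)²ℏ³/(m_e e⁴) = 2.40 × 10^-17 s.
4.35 × 10^17 / 2.40 × 10^-17 = 1.81 × 10^34

1.81 × 10^34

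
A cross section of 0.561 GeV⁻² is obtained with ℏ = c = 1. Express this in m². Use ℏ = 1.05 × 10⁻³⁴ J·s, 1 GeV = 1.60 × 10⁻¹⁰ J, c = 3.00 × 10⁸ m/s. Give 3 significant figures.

2.17 × 10⁻³² m²

Area is [L]² = [E]⁻²·(ℏc)²; restore (ℏc)².
1 GeV⁻² → (ℏc)² × (1 GeV in J)⁻² = 3.88 × 10⁻³² m².
Result: 0.561 × 3.88 × 10⁻³² = 2.17 × 10⁻³² m².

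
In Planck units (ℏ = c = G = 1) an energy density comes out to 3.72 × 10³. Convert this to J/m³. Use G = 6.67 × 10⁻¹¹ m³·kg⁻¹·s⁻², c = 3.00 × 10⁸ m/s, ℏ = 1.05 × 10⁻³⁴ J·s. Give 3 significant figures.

One Planck energy density: u_P = c⁷/(ℏG²) = 4.68 × 10¹¹³ J/m³.
3.72 × 10³ × 4.68 × 10¹¹³ J/m³ = 1.74 × 10¹¹⁷ J/m³

1.74 × 10¹¹⁷ J/m³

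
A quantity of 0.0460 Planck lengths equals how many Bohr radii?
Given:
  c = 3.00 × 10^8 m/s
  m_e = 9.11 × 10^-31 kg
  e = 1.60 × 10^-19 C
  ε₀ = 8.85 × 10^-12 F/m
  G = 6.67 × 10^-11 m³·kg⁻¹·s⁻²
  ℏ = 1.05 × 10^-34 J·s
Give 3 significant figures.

1.41 × 10^-26

Planck length: ℓ_P = √(ℏG/c³) = 1.61 × 10^-35 m
Bohr radius: a₀ = 4πε₀ℏ²/(m_e e²) = 5.26 × 10^-11 m
0.0460 × 1.61 × 10^-35 / 5.26 × 10^-11 = 1.41 × 10^-26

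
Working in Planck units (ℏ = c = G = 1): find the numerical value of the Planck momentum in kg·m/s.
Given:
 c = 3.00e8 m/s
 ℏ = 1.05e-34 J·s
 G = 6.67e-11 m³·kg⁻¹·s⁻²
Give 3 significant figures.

6.52 kg·m/s

The unique combination of the constants set to 1 with dimensions of momentum is p_P = √(ℏc³/G).
  = √(42.5)
  = 6.52 kg·m/s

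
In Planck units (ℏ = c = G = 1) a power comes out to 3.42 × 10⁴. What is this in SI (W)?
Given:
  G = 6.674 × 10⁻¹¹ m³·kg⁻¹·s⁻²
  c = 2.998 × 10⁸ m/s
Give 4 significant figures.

1.241 × 10⁵⁷ W

One Planck power: P_P = c⁵/G = 3.629 × 10⁵² W.
3.42 × 10⁴ × 3.629 × 10⁵² W = 1.241 × 10⁵⁷ W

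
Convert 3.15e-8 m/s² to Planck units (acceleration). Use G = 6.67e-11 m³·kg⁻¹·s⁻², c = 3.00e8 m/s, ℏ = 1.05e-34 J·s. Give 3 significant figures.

Planck acceleration: a_P = √(c⁷/(ℏG)) = 5.59e51 m/s².
3.15e-8 / 5.59e51 = 5.64e-60

5.64e-60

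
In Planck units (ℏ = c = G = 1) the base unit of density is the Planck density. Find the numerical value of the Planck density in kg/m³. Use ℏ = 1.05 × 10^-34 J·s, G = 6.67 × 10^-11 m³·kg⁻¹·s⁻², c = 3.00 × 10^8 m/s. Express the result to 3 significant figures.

ρ_P = c⁵/(ℏG²)
  = 2.43 × 10^42 / 4.67 × 10^-55
  = 5.20 × 10^96 kg/m³

5.20 × 10^96 kg/m³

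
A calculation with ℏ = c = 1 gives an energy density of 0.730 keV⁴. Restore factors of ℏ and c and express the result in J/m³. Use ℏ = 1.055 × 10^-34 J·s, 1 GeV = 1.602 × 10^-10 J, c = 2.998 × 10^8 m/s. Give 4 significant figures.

[E]/[L]³ = [E]⁴/(ℏc)³; restore (ℏc)⁻³.
1 GeV⁴ → 1/(ℏc)³ × (1 GeV in J)⁴ = 2.082 × 10^37 J/m³.
Convert the energy scale: 0.730 keV⁴ = 7.30 × 10^-25 GeV⁴.
Result: 7.30 × 10^-25 × 2.082 × 10^37 = 1.520 × 10^13 J/m³.

1.520 × 10^13 J/m³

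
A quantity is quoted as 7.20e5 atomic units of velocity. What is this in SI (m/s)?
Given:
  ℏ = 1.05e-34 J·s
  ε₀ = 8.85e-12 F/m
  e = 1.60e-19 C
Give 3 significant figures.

One atomic unit of velocity: v_au = e²/(4πε₀ℏ) = 2.19e6 m/s.
7.20e5 × 2.19e6 m/s = 1.58e12 m/s

1.58e12 m/s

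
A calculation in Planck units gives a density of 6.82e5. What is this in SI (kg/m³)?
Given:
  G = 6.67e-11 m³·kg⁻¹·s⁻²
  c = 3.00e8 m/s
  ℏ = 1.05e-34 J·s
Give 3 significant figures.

3.55e102 kg/m³

One Planck density: ρ_P = c⁵/(ℏG²) = 5.20e96 kg/m³.
6.82e5 × 5.20e96 kg/m³ = 3.55e102 kg/m³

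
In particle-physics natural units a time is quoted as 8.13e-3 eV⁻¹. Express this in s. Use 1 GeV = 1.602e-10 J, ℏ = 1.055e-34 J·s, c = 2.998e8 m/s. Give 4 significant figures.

5.354e-18 s

A time is [E]⁻¹ in ℏ=c=1; restore one factor of ℏ.
1 GeV⁻¹ → ℏ × (1 GeV in J)⁻¹ = 6.586e-25 s.
Convert the energy scale: 8.13e-3 eV⁻¹ = 8.13e6 GeV⁻¹.
Result: 8.13e6 × 6.586e-25 = 5.354e-18 s.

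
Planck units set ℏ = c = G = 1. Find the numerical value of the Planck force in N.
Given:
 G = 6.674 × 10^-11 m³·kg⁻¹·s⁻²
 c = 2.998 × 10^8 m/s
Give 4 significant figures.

1.210 × 10^44 N

The unique combination of the constants set to 1 with dimensions of force is F_P = c⁴/G.
  = 8.078 × 10^33 / 6.674 × 10^-11
  = 1.210 × 10^44 N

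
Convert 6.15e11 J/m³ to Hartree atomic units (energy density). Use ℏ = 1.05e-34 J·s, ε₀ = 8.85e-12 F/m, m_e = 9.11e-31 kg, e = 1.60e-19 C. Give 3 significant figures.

atomic unit of energy density: u_au = E_h/a₀³ = m_e⁴e¹⁰/((4πε₀)⁵ℏ⁸) = 3.01e13 J/m³.
6.15e11 / 3.01e13 = 0.0204

0.0204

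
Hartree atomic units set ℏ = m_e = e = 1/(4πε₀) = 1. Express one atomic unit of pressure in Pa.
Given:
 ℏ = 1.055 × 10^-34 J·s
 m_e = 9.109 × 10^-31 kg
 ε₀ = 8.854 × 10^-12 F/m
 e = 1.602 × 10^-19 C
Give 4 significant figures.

2.929 × 10^13 Pa

From ℏ = m_e = e = 1/(4πε₀) = 1 the pressure scale is P_au = E_h/a₀³ = m_e⁴e¹⁰/((4πε₀)⁵ℏ⁸).
E_h = 4.354 × 10^-18 J
a₀ = 5.297 × 10^-11 m
E_h/a₀³ = 2.929 × 10^13 Pa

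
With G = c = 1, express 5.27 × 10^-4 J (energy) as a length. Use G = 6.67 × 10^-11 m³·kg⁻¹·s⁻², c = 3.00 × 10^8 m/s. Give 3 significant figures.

Energy → length via G/c⁴.
5.27 × 10^-4 J × (G/c⁴) = 4.34 × 10^-48 m

4.34 × 10^-48 m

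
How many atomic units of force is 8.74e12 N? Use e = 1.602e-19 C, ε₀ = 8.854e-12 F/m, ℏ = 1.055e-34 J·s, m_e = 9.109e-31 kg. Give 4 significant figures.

1.063e20

atomic unit of force: F_au = E_h/a₀ = m_e²e⁶/((4πε₀)³ℏ⁴) = 8.220e-8 N.
8.74e12 / 8.220e-8 = 1.063e20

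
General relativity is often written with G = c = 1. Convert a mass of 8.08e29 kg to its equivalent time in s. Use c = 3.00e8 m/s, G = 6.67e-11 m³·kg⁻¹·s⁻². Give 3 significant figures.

2.00e-6 s

Mass → time via G/c³.
8.08e29 kg × (G/c³) = 2.00e-6 s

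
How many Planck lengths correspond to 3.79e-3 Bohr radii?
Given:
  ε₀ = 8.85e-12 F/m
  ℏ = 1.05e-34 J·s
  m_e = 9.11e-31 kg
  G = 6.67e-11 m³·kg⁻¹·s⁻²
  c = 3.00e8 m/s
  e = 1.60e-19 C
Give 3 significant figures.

1.24e22

Bohr radius: a₀ = 4πε₀ℏ²/(m_e e²) = 5.26e-11 m
Planck length: ℓ_P = √(ℏG/c³) = 1.61e-35 m
3.79e-3 × 5.26e-11 / 1.61e-35 = 1.24e22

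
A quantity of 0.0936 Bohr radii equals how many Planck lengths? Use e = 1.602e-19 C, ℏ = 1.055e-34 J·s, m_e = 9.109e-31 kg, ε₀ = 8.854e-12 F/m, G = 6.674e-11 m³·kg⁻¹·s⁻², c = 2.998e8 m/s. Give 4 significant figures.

Bohr radius: a₀ = 4πε₀ℏ²/(m_e e²) = 5.297e-11 m
Planck length: ℓ_P = √(ℏG/c³) = 1.616e-35 m
0.0936 × 5.297e-11 / 1.616e-35 = 3.067e23

3.067e23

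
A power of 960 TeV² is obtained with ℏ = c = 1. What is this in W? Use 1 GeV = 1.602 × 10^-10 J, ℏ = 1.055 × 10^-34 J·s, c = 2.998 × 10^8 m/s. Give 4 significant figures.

2.335 × 10^23 W

Power is [E]/[T] = [E]²/ℏ.
1 GeV² → 1/ℏ × (1 GeV in J)² = 2.433 × 10^14 W.
Convert the energy scale: 960 TeV² = 9.60 × 10^8 GeV².
Result: 9.60 × 10^8 × 2.433 × 10^14 = 2.335 × 10^23 W.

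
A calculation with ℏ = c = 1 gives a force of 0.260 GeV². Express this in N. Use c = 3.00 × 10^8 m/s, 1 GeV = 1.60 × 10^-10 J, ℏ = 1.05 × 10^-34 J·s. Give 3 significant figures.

2.11 × 10^5 N

Force is [E]/[L] = [E]²/(ℏc); restore (ℏc)⁻¹.
1 GeV² → 1/(ℏc) × (1 GeV in J)² = 8.13 × 10^5 N.
Result: 0.260 × 8.13 × 10^5 = 2.11 × 10^5 N.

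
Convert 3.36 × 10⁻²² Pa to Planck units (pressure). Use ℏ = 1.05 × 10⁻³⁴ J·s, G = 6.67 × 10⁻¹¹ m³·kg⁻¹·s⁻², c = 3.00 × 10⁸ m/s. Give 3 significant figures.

Planck pressure: p_P = c⁷/(ℏG²) = 4.68 × 10¹¹³ Pa.
3.36 × 10⁻²² / 4.68 × 10¹¹³ = 7.18 × 10⁻¹³⁶

7.18 × 10⁻¹³⁶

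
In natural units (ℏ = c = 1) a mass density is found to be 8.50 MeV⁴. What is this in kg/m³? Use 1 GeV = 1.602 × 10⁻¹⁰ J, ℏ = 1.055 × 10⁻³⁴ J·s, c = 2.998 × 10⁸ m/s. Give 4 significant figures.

1.969 × 10⁹ kg/m³

Mass density is [E]/(c²[L]³) = [E]⁴/(ℏ³c⁵).
1 GeV⁴ → 1/(ℏ³c⁵) × (1 GeV in J)⁴ = 2.316 × 10²⁰ kg/m³.
Convert the energy scale: 8.50 MeV⁴ = 8.50 × 10⁻¹² GeV⁴.
Result: 8.50 × 10⁻¹² × 2.316 × 10²⁰ = 1.969 × 10⁹ kg/m³.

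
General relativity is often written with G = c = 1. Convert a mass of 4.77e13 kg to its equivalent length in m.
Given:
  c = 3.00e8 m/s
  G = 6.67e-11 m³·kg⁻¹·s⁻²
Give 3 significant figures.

3.54e-14 m

In G = c = 1 units mass has dimensions of length; the conversion factor is G/c².
4.77e13 kg × (G/c²) = 3.54e-14 m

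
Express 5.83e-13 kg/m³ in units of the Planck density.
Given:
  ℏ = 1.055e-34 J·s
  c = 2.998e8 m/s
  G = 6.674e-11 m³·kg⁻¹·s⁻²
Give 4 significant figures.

1.131e-109

Planck density: ρ_P = c⁵/(ℏG²) = 5.154e96 kg/m³.
5.83e-13 / 5.154e96 = 1.131e-109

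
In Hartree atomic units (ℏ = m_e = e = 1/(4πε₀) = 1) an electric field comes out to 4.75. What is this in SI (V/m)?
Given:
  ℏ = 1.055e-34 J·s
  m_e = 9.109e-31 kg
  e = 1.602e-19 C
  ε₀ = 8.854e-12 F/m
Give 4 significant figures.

2.437e12 V/m

One atomic unit of electric field: E_au = E_h/(e a₀) = m_e²e⁵/((4πε₀)³ℏ⁴) = 5.131e11 V/m.
4.75 × 5.131e11 V/m = 2.437e12 V/m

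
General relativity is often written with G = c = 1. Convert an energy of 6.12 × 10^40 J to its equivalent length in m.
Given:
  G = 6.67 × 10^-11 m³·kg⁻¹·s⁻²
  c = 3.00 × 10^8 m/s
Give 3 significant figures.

5.04 × 10^-4 m

Energy → length via G/c⁴.
6.12 × 10^40 J × (G/c⁴) = 5.04 × 10^-4 m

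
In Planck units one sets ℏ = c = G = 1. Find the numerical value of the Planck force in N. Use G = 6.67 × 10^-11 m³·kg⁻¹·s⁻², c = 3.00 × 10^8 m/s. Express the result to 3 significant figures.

1.21 × 10^44 N

F_P = c⁴/G
  = 8.10 × 10^33 / 6.67 × 10^-11
  = 1.21 × 10^44 N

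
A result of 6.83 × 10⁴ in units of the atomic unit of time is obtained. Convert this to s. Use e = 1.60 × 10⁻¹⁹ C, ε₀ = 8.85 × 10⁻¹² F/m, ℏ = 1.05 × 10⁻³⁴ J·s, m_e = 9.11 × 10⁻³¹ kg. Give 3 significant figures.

One atomic unit of time: τ_au = (4πε₀)²ℏ³/(m_e e⁴) = 2.40 × 10⁻¹⁷ s.
6.83 × 10⁴ × 2.40 × 10⁻¹⁷ s = 1.64 × 10⁻¹² s

1.64 × 10⁻¹² s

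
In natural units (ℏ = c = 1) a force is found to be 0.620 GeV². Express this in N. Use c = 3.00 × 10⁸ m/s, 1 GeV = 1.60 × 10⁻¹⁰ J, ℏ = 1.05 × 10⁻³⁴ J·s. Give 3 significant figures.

Force is [E]/[L] = [E]²/(ℏc); restore (ℏc)⁻¹.
1 GeV² → 1/(ℏc) × (1 GeV in J)² = 8.13 × 10⁵ N.
Result: 0.620 × 8.13 × 10⁵ = 5.04 × 10⁵ N.

5.04 × 10⁵ N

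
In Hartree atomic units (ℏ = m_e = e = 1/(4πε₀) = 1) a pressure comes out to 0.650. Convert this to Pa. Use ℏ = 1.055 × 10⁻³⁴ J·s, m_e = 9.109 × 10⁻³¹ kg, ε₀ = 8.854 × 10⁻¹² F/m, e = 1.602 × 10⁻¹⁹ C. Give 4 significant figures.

One atomic unit of pressure: P_au = E_h/a₀³ = m_e⁴e¹⁰/((4πε₀)⁵ℏ⁸) = 2.929 × 10¹³ Pa.
0.650 × 2.929 × 10¹³ Pa = 1.904 × 10¹³ Pa

1.904 × 10¹³ Pa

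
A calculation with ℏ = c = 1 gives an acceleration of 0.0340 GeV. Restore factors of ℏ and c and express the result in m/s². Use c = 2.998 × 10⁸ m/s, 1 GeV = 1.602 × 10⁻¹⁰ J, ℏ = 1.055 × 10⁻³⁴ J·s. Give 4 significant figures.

1.548 × 10³¹ m/s²

Acceleration is [L]/[T]² = c·[E]/ℏ.
1 GeV → c/ℏ × (1 GeV in J) = 4.552 × 10³² m/s².
Result: 0.0340 × 4.552 × 10³² = 1.548 × 10³¹ m/s².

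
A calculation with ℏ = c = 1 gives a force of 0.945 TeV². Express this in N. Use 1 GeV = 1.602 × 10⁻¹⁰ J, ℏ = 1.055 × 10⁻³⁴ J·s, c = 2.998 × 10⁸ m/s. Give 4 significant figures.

Force is [E]/[L] = [E]²/(ℏc); restore (ℏc)⁻¹.
1 GeV² → 1/(ℏc) × (1 GeV in J)² = 8.114 × 10⁵ N.
Convert the energy scale: 0.945 TeV² = 9.45 × 10⁵ GeV².
Result: 9.45 × 10⁵ × 8.114 × 10⁵ = 7.668 × 10¹¹ N.

7.668 × 10¹¹ N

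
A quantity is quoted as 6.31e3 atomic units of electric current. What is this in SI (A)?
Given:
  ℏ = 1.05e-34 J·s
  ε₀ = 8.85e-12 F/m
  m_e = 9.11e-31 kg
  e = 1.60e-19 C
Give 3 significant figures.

42.1 A

One atomic unit of electric current: I_au = e E_h/ℏ = m_e e⁵/((4πε₀)²ℏ³) = 6.67e-3 A.
6.31e3 × 6.67e-3 A = 42.1 A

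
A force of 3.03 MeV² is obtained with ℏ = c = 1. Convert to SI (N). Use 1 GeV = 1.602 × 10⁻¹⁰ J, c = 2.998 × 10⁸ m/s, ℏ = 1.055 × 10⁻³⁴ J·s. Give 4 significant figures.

Force is [E]/[L] = [E]²/(ℏc); restore (ℏc)⁻¹.
1 GeV² → 1/(ℏc) × (1 GeV in J)² = 8.114 × 10⁵ N.
Convert the energy scale: 3.03 MeV² = 3.03 × 10⁻⁶ GeV².
Result: 3.03 × 10⁻⁶ × 8.114 × 10⁵ = 2.459 N.

2.459 N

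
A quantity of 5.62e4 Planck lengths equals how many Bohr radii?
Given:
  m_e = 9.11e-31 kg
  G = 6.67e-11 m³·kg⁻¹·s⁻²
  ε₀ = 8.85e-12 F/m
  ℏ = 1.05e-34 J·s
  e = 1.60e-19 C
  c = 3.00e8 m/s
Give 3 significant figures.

1.72e-20

Planck length: ℓ_P = √(ℏG/c³) = 1.61e-35 m
Bohr radius: a₀ = 4πε₀ℏ²/(m_e e²) = 5.26e-11 m
5.62e4 × 1.61e-35 / 5.26e-11 = 1.72e-20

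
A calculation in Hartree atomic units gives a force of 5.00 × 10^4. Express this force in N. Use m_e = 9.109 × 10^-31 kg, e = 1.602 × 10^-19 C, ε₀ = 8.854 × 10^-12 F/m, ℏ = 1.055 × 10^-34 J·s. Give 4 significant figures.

One atomic unit of force: F_au = E_h/a₀ = m_e²e⁶/((4πε₀)³ℏ⁴) = 8.220 × 10^-8 N.
5.00 × 10^4 × 8.220 × 10^-8 N = 4.110 × 10^-3 N

4.110 × 10^-3 N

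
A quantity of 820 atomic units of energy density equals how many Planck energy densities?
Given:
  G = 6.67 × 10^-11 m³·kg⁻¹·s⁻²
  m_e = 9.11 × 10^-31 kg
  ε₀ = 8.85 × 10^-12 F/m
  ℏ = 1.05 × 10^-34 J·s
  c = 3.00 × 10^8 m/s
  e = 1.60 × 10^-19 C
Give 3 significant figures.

atomic unit of energy density: u_au = E_h/a₀³ = m_e⁴e¹⁰/((4πε₀)⁵ℏ⁸) = 3.01 × 10^13 J/m³
Planck energy density: u_P = c⁷/(ℏG²) = 4.68 × 10^113 J/m³
820 × 3.01 × 10^13 / 4.68 × 10^113 = 5.28 × 10^-98

5.28 × 10^-98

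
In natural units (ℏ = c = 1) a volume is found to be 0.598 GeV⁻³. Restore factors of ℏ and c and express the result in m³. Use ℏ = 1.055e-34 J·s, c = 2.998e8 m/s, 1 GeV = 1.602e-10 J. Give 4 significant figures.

4.602e-48 m³

Volume is [L]³ = [E]⁻³·(ℏc)³.
1 GeV⁻³ → (ℏc)³ × (1 GeV in J)⁻³ = 7.696e-48 m³.
Result: 0.598 × 7.696e-48 = 4.602e-48 m³.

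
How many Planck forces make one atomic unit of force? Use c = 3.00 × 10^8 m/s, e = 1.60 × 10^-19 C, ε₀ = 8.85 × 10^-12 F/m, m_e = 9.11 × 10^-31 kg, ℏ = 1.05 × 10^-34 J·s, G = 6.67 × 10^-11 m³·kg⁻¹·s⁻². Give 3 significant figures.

6.86 × 10^-52

atomic unit of force: F_au = E_h/a₀ = m_e²e⁶/((4πε₀)³ℏ⁴) = 8.33 × 10^-8 N
Planck force: F_P = c⁴/G = 1.21 × 10^44 N
ratio = 8.33 × 10^-8 / 1.21 × 10^44 = 6.86 × 10^-52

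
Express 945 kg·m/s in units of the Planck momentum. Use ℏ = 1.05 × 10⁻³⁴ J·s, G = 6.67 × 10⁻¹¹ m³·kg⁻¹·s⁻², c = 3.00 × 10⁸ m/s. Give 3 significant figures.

145

Planck momentum: p_P = √(ℏc³/G) = 6.52 kg·m/s.
945 / 6.52 = 145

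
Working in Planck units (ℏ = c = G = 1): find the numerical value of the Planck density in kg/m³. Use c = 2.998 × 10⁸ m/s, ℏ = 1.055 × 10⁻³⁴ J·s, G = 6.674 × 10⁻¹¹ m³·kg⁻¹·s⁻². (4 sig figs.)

5.154 × 10⁹⁶ kg/m³

From ℏ = c = G = 1 the density scale is ρ_P = c⁵/(ℏG²).
  = 2.422 × 10⁴² / 4.699 × 10⁻⁵⁵
  = 5.154 × 10⁹⁶ kg/m³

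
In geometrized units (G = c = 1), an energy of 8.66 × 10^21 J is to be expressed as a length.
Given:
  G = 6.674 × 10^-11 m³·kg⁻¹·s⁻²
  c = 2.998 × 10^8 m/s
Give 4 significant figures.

7.154 × 10^-23 m

Energy → length via G/c⁴.
8.66 × 10^21 J × (G/c⁴) = 7.154 × 10^-23 m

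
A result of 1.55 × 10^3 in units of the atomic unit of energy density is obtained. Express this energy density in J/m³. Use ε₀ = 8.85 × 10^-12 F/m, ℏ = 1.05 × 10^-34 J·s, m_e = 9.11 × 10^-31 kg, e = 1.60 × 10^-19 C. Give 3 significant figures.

4.67 × 10^16 J/m³

One atomic unit of energy density: u_au = E_h/a₀³ = m_e⁴e¹⁰/((4πε₀)⁵ℏ⁸) = 3.01 × 10^13 J/m³.
1.55 × 10^3 × 3.01 × 10^13 J/m³ = 4.67 × 10^16 J/m³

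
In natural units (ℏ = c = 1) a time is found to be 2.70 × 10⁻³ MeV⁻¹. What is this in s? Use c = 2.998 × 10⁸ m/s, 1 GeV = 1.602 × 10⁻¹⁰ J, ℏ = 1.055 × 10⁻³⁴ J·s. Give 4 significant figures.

A time is [E]⁻¹ in ℏ=c=1; restore one factor of ℏ.
1 GeV⁻¹ → ℏ × (1 GeV in J)⁻¹ = 6.586 × 10⁻²⁵ s.
Convert the energy scale: 2.70 × 10⁻³ MeV⁻¹ = 2.70 GeV⁻¹.
Result: 2.70 × 6.586 × 10⁻²⁵ = 1.778 × 10⁻²⁴ s.

1.778 × 10⁻²⁴ s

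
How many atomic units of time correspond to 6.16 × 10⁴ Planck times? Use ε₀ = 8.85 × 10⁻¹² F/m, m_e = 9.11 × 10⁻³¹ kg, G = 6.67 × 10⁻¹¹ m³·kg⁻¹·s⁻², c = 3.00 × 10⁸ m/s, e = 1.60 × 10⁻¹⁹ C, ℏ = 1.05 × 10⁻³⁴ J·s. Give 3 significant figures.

1.38 × 10⁻²²

Planck time: t_P = √(ℏG/c⁵) = 5.37 × 10⁻⁴⁴ s
atomic unit of time: τ_au = (4πε₀)²ℏ³/(m_e e⁴) = 2.40 × 10⁻¹⁷ s
6.16 × 10⁴ × 5.37 × 10⁻⁴⁴ / 2.40 × 10⁻¹⁷ = 1.38 × 10⁻²²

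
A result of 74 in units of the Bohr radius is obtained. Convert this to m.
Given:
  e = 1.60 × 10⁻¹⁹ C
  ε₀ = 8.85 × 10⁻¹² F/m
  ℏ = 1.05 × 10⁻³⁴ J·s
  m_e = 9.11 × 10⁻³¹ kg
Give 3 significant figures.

3.89 × 10⁻⁹ m

One Bohr radius: a₀ = 4πε₀ℏ²/(m_e e²) = 5.26 × 10⁻¹¹ m.
74 × 5.26 × 10⁻¹¹ m = 3.89 × 10⁻⁹ m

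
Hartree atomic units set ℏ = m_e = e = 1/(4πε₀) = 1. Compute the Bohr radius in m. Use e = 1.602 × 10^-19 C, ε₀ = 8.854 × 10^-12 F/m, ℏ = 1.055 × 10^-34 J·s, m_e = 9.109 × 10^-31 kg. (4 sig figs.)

5.297 × 10^-11 m

Dimensional analysis gives a₀ = 4πε₀ℏ²/(m_e e²).
  = 1.238 × 10^-78 / 2.338 × 10^-68
  = 5.297 × 10^-11 m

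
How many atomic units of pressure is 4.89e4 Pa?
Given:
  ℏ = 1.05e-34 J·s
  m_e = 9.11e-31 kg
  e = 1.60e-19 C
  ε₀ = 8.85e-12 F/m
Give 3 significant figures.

atomic unit of pressure: P_au = E_h/a₀³ = m_e⁴e¹⁰/((4πε₀)⁵ℏ⁸) = 3.01e13 Pa.
4.89e4 / 3.01e13 = 1.62e-9

1.62e-9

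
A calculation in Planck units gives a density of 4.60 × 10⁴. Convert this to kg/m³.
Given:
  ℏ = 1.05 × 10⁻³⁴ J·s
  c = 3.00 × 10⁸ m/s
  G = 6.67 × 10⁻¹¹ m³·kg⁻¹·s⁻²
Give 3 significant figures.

2.39 × 10¹⁰¹ kg/m³

One Planck density: ρ_P = c⁵/(ℏG²) = 5.20 × 10⁹⁶ kg/m³.
4.60 × 10⁴ × 5.20 × 10⁹⁶ kg/m³ = 2.39 × 10¹⁰¹ kg/m³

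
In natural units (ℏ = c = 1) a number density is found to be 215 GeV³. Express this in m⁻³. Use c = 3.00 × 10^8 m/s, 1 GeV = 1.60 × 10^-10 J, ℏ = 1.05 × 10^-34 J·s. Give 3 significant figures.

2.82 × 10^49 m⁻³

Number density is [L]⁻³ = [E]³/(ℏc)³.
1 GeV³ → 1/(ℏc)³ × (1 GeV in J)³ = 1.31 × 10^47 m⁻³.
Result: 215 × 1.31 × 10^47 = 2.82 × 10^49 m⁻³.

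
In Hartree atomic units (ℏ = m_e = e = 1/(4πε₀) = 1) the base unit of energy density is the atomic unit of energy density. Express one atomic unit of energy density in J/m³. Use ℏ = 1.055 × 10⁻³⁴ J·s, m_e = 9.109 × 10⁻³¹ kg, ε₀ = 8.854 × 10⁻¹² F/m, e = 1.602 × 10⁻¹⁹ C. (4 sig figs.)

u_au = E_h/a₀³ = m_e⁴e¹⁰/((4πε₀)⁵ℏ⁸)
E_h = 4.354 × 10⁻¹⁸ J
a₀ = 5.297 × 10⁻¹¹ m
E_h/a₀³ = 2.929 × 10¹³ J/m³

2.929 × 10¹³ J/m³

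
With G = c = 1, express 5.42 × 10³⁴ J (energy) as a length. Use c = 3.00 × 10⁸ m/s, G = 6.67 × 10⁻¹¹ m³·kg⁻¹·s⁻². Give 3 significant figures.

Energy → length via G/c⁴.
5.42 × 10³⁴ J × (G/c⁴) = 4.46 × 10⁻¹⁰ m

4.46 × 10⁻¹⁰ m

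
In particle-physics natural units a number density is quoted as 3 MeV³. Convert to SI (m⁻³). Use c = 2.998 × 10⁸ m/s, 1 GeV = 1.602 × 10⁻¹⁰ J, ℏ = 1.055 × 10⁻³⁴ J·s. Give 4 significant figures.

Number density is [L]⁻³ = [E]³/(ℏc)³.
1 GeV³ → 1/(ℏc)³ × (1 GeV in J)³ = 1.299 × 10⁴⁷ m⁻³.
Convert the energy scale: 3 MeV³ = 3.00 × 10⁻⁹ GeV³.
Result: 3.00 × 10⁻⁹ × 1.299 × 10⁴⁷ = 3.898 × 10³⁸ m⁻³.

3.898 × 10³⁸ m⁻³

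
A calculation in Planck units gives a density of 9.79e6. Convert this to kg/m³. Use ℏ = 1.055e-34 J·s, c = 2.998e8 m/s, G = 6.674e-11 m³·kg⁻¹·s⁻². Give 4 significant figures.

One Planck density: ρ_P = c⁵/(ℏG²) = 5.154e96 kg/m³.
9.79e6 × 5.154e96 kg/m³ = 5.046e103 kg/m³

5.046e103 kg/m³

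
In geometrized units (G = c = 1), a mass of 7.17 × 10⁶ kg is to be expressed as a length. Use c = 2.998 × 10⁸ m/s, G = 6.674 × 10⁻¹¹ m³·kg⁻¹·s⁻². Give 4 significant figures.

5.324 × 10⁻²¹ m

In G = c = 1 units mass has dimensions of length; the conversion factor is G/c².
7.17 × 10⁶ kg × (G/c²) = 5.324 × 10⁻²¹ m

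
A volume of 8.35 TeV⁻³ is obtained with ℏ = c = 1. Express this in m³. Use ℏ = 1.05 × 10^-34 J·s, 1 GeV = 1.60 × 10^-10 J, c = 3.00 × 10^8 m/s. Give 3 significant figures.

6.37 × 10^-56 m³

Volume is [L]³ = [E]⁻³·(ℏc)³.
1 GeV⁻³ → (ℏc)³ × (1 GeV in J)⁻³ = 7.63 × 10^-48 m³.
Convert the energy scale: 8.35 TeV⁻³ = 8.35 × 10^-9 GeV⁻³.
Result: 8.35 × 10^-9 × 7.63 × 10^-48 = 6.37 × 10^-56 m³.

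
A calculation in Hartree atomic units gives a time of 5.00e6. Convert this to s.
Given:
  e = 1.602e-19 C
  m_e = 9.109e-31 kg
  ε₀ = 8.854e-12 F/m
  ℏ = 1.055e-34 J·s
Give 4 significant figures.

One atomic unit of time: τ_au = (4πε₀)²ℏ³/(m_e e⁴) = 2.423e-17 s.
5.00e6 × 2.423e-17 s = 1.211e-10 s

1.211e-10 s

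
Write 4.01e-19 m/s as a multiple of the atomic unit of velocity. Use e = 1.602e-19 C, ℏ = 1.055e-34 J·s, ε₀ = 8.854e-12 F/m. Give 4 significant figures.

atomic unit of velocity: v_au = e²/(4πε₀ℏ) = 2.186e6 m/s.
4.01e-19 / 2.186e6 = 1.834e-25

1.834e-25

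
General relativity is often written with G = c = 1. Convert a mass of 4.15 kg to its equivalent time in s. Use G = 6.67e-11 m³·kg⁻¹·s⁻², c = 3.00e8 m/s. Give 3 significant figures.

1.03e-35 s

Mass → time via G/c³.
4.15 kg × (G/c³) = 1.03e-35 s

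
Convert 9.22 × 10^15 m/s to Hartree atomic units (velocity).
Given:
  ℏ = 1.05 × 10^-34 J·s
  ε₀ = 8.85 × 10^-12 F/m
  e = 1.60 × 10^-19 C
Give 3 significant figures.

atomic unit of velocity: v_au = e²/(4πε₀ℏ) = 2.19 × 10^6 m/s.
9.22 × 10^15 / 2.19 × 10^6 = 4.21 × 10^9

4.21 × 10^9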